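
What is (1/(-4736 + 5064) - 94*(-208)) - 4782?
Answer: 4844561/328 ≈ 14770.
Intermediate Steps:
(1/(-4736 + 5064) - 94*(-208)) - 4782 = (1/328 + 19552) - 4782 = 6413057/328 - 4782 = 4844561/328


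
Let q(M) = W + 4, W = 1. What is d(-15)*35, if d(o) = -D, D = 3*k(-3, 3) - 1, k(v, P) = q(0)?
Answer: -490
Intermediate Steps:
q(M) = 5 (q(M) = 1 + 4 = 5)
k(v, P) = 5
D = 14 (D = 3*5 - 1 = 15 - 1 = 14)
d(o) = -14 (d(o) = -1*14 = -14)
d(-15)*35 = -14*35 = -490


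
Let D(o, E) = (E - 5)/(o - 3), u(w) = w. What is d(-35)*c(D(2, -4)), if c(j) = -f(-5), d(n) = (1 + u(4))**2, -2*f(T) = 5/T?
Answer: -25/2 ≈ -12.500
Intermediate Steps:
f(T) = -5/(2*T)
D(o, E) = (-5 + E)/(-3 + o)
d(n) = 25 (d(n) = (1 + 4)**2 = 5**2 = 25)
c(j) = -1/2 (c(j) = -(-5)/(2*(-5)) = -(-5)*(-1)/(2*5) = -1*1/2 = -1/2)
d(-35)*c(D(2, -4)) = 25*(-1/2) = -25/2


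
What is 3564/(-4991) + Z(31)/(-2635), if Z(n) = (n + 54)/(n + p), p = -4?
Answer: -96389/134757 ≈ -0.71528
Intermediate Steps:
Z(n) = (54 + n)/(-4 + n) (Z(n) = (n + 54)/(n - 4) = (54 + n)/(-4 + n))
3564/(-4991) + Z(31)/(-2635) = 3564/(-4991) + ((54 + 31)/(-4 + 31))/(-2635) = 3564*(-1/4991) + (85/27)*(-1/2635) = -3564/4991 + ((1/27)*85)*(-1/2635) = -3564/4991 + (85/27)*(-1/2635) = -3564/4991 - 1/837 = -96389/134757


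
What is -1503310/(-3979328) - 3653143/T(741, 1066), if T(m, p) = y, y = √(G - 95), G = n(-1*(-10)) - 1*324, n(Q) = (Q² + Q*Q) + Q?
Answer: 751655/1989664 + 3653143*I*√209/209 ≈ 0.37778 + 2.5269e+5*I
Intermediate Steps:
n(Q) = Q + 2*Q² (n(Q) = (Q² + Q²) + Q = 2*Q² + Q = Q + 2*Q²)
G = -114 (G = (-1*(-10))*(1 + 2*(-1*(-10))) - 1*324 = 10*(1 + 2*10) - 324 = 10*(1 + 20) - 324 = 10*21 - 324 = 210 - 324 = -114)
y = I*√209 (y = √(-114 - 95) = √(-209) = I*√209 ≈ 14.457*I)
T(m, p) = I*√209
-1503310/(-3979328) - 3653143/T(741, 1066) = -1503310/(-3979328) - 3653143*(-I*√209/209) = -1503310*(-1/3979328) - (-3653143)*I*√209/209 = 751655/1989664 + 3653143*I*√209/209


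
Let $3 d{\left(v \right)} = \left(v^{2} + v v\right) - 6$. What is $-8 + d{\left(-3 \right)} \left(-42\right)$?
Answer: $-176$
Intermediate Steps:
$d{\left(v \right)} = -2 + \frac{2 v^{2}}{3}$ ($d{\left(v \right)} = \frac{\left(v^{2} + v v\right) - 6}{3} = \frac{\left(v^{2} + v^{2}\right) - 6}{3} = \frac{2 v^{2} - 6}{3} = \frac{-6 + 2 v^{2}}{3} = -2 + \frac{2 v^{2}}{3}$)
$-8 + d{\left(-3 \right)} \left(-42\right) = -8 + \left(-2 + \frac{2 \left(-3\right)^{2}}{3}\right) \left(-42\right) = -8 + \left(-2 + \frac{2}{3} \cdot 9\right) \left(-42\right) = -8 + \left(-2 + 6\right) \left(-42\right) = -8 + 4 \left(-42\right) = -8 - 168 = -176$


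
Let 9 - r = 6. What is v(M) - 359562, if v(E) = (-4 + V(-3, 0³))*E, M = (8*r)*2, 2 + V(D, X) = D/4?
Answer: -359886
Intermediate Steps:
r = 3 (r = 9 - 1*6 = 9 - 6 = 3)
V(D, X) = -2 + D/4
M = 48 (M = (8*3)*2 = 24*2 = 48)
v(E) = -27*E/4 (v(E) = (-4 + (-2 + (¼)*(-3)))*E = (-4 + (-2 - ¾))*E = (-4 - 11/4)*E = -27*E/4)
v(M) - 359562 = -27/4*48 - 359562 = -324 - 359562 = -359886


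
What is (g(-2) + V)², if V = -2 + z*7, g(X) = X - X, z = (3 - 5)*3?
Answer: 1936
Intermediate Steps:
z = -6 (z = -2*3 = -6)
g(X) = 0
V = -44 (V = -2 - 6*7 = -2 - 42 = -44)
(g(-2) + V)² = (0 - 44)² = (-44)² = 1936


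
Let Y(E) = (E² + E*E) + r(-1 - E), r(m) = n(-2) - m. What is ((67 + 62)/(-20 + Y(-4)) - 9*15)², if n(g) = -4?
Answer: 298116/25 ≈ 11925.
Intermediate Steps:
r(m) = -4 - m
Y(E) = -3 + E + 2*E² (Y(E) = (E² + E*E) + (-4 - (-1 - E)) = (E² + E²) + (-4 + (1 + E)) = 2*E² + (-3 + E) = -3 + E + 2*E²)
((67 + 62)/(-20 + Y(-4)) - 9*15)² = ((67 + 62)/(-20 + (-3 - 4 + 2*(-4)²)) - 9*15)² = (129/(-20 + (-3 - 4 + 2*16)) - 135)² = (129/(-20 + (-3 - 4 + 32)) - 135)² = (129/(-20 + 25) - 135)² = (129/5 - 135)² = (-546/5)² = 298116/25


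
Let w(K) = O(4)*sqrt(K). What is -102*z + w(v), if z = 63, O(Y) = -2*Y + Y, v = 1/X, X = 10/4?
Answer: -6426 - 4*sqrt(10)/5 ≈ -6428.5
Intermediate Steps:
X = 5/2 (X = 10*(1/4) = 5/2 ≈ 2.5000)
v = 2/5 (v = 1/(5/2) = 2/5 ≈ 0.40000)
O(Y) = -Y
w(K) = -4*sqrt(K) (w(K) = (-1*4)*sqrt(K) = -4*sqrt(K))
-102*z + w(v) = -102*63 - 4*sqrt(10)/5 = -6426 - 4*sqrt(10)/5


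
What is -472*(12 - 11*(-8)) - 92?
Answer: -47292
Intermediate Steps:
-472*(12 - 11*(-8)) - 92 = -472*(12 + 88) - 92 = -472*100 - 92 = -47200 - 92 = -47292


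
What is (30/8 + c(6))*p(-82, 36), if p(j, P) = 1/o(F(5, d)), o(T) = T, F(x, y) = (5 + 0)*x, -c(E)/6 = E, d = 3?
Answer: -129/100 ≈ -1.2900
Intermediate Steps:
c(E) = -6*E
F(x, y) = 5*x
p(j, P) = 1/25 (p(j, P) = 1/(5*5) = 1/25)
(30/8 + c(6))*p(-82, 36) = (30/8 - 6*6)*(1/25) = (30*(1/8) - 36)*(1/25) = (15/4 - 36)*(1/25) = -129/4*1/25 = -129/100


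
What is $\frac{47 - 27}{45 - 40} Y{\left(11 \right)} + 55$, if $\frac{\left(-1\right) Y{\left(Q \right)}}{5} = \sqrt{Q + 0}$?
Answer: $55 - 20 \sqrt{11} \approx -11.332$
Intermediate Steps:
$Y{\left(Q \right)} = - 5 \sqrt{Q}$ ($Y{\left(Q \right)} = - 5 \sqrt{Q + 0} = - 5 \sqrt{Q}$)
$\frac{47 - 27}{45 - 40} Y{\left(11 \right)} + 55 = \frac{47 - 27}{45 - 40} \left(- 5 \sqrt{11}\right) + 55 = \frac{20}{5} \left(- 5 \sqrt{11}\right) + 55 = 20 \cdot \frac{1}{5} \left(- 5 \sqrt{11}\right) + 55 = 4 \left(- 5 \sqrt{11}\right) + 55 = - 20 \sqrt{11} + 55 = 55 - 20 \sqrt{11}$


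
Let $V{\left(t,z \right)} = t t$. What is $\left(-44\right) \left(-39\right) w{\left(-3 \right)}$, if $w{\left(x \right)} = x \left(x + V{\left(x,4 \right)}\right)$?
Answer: $-30888$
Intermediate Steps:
$V{\left(t,z \right)} = t^{2}$
$w{\left(x \right)} = x \left(x + x^{2}\right)$
$\left(-44\right) \left(-39\right) w{\left(-3 \right)} = \left(-44\right) \left(-39\right) \left(-3\right)^{2} \left(1 - 3\right) = 1716 \cdot 9 \left(-2\right) = 1716 \left(-18\right) = -30888$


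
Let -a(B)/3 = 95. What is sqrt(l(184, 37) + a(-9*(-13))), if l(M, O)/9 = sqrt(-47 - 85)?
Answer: sqrt(-285 + 18*I*sqrt(33)) ≈ 3.0148 + 17.149*I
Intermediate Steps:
l(M, O) = 18*I*sqrt(33) (l(M, O) = 9*sqrt(-47 - 85) = 9*sqrt(-132) = 9*(2*I*sqrt(33)) = 18*I*sqrt(33))
a(B) = -285 (a(B) = -3*95 = -285)
sqrt(l(184, 37) + a(-9*(-13))) = sqrt(18*I*sqrt(33) - 285) = sqrt(-285 + 18*I*sqrt(33))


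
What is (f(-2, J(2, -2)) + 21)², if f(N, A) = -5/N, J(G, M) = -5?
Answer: 2209/4 ≈ 552.25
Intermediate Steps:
(f(-2, J(2, -2)) + 21)² = (-5/(-2) + 21)² = (-5*(-½) + 21)² = (5/2 + 21)² = (47/2)² = 2209/4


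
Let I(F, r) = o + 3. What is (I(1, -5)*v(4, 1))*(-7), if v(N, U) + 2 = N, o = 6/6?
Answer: -56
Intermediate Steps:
o = 1 (o = 6*(1/6) = 1)
v(N, U) = -2 + N
I(F, r) = 4 (I(F, r) = 1 + 3 = 4)
(I(1, -5)*v(4, 1))*(-7) = (4*(-2 + 4))*(-7) = (4*2)*(-7) = 8*(-7) = -56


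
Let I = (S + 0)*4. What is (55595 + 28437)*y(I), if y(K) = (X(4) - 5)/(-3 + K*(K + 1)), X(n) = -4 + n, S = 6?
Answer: -420160/597 ≈ -703.79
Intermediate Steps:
I = 24 (I = (6 + 0)*4 = 6*4 = 24)
y(K) = -5/(-3 + K*(1 + K)) (y(K) = ((-4 + 4) - 5)/(-3 + K*(K + 1)) = (0 - 5)/(-3 + K*(1 + K)) = -5/(-3 + K*(1 + K)))
(55595 + 28437)*y(I) = (55595 + 28437)*(-5/(-3 + 24 + 24²)) = 84032*(-5/(-3 + 24 + 576)) = 84032*(-5/597) = -420160/597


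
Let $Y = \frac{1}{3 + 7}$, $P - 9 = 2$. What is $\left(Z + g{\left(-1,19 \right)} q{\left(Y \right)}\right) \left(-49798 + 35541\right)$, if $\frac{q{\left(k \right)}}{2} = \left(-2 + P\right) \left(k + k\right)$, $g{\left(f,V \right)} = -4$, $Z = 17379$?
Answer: $- \frac{1237835511}{5} \approx -2.4757 \cdot 10^{8}$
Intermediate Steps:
$P = 11$ ($P = 9 + 2 = 11$)
$Y = \frac{1}{10} \approx 0.1$
$q{\left(k \right)} = 36 k$ ($q{\left(k \right)} = 2 \left(-2 + 11\right) \left(k + k\right) = 2 \cdot 9 \cdot 2 k = 2 \cdot 18 k = 36 k$)
$\left(Z + g{\left(-1,19 \right)} q{\left(Y \right)}\right) \left(-49798 + 35541\right) = \left(17379 - 4 \cdot 36 \cdot \frac{1}{10}\right) \left(-49798 + 35541\right) = \left(17379 - \frac{72}{5}\right) \left(-14257\right) = \frac{86823}{5} \left(-14257\right) = - \frac{1237835511}{5}$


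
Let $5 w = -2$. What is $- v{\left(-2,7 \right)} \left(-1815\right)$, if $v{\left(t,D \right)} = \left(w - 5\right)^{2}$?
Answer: $\frac{264627}{5} \approx 52925.0$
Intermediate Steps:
$w = - \frac{2}{5}$ ($w = \frac{1}{5} \left(-2\right) = - \frac{2}{5} \approx -0.4$)
$v{\left(t,D \right)} = \frac{729}{25}$ ($v{\left(t,D \right)} = \left(- \frac{2}{5} - 5\right)^{2} = \left(- \frac{27}{5}\right)^{2} = \frac{729}{25}$)
$- v{\left(-2,7 \right)} \left(-1815\right) = \left(-1\right) \frac{729}{25} \left(-1815\right) = \left(- \frac{729}{25}\right) \left(-1815\right) = \frac{264627}{5}$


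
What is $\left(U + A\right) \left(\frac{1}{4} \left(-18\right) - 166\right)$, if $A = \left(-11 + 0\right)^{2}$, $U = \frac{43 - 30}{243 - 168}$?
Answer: $- \frac{1549504}{75} \approx -20660.0$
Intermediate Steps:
$U = \frac{13}{75} \approx 0.17333$
$A = 121$ ($A = \left(-11\right)^{2} = 121$)
$\left(U + A\right) \left(\frac{1}{4} \left(-18\right) - 166\right) = \left(\frac{13}{75} + 121\right) \left(\frac{1}{4} \left(-18\right) - 166\right) = \frac{9088 \left(\frac{1}{4} \left(-18\right) - 166\right)}{75} = \frac{9088 \left(- \frac{9}{2} - 166\right)}{75} = \frac{9088}{75} \left(- \frac{341}{2}\right) = - \frac{1549504}{75}$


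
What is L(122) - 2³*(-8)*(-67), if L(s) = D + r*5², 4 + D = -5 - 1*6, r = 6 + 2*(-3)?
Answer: -4303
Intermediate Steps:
r = 0 (r = 6 - 6 = 0)
D = -15 (D = -4 + (-5 - 1*6) = -4 + (-5 - 6) = -4 - 11 = -15)
L(s) = -15 (L(s) = -15 + 0*5² = -15 + 0*25 = -15 + 0 = -15)
L(122) - 2³*(-8)*(-67) = -15 - 2³*(-8)*(-67) = -15 - 8*(-8)*(-67) = -15 - (-64)*(-67) = -15 - 1*4288 = -15 - 4288 = -4303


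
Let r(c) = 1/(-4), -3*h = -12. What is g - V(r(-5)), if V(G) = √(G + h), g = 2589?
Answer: 2589 - √15/2 ≈ 2587.1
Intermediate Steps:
h = 4 (h = -⅓*(-12) = 4)
r(c) = -¼
V(G) = √(4 + G) (V(G) = √(G + 4) = √(4 + G))
g - V(r(-5)) = 2589 - √(4 - ¼) = 2589 - √(15/4) = 2589 - √15/2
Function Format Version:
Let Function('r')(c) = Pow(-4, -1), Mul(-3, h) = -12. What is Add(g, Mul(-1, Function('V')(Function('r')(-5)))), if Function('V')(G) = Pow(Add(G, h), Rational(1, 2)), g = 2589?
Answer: Add(2589, Mul(Rational(-1, 2), Pow(15, Rational(1, 2)))) ≈ 2587.1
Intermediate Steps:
h = 4 (h = Mul(Rational(-1, 3), -12) = 4)
Function('r')(c) = Rational(-1, 4)
Function('V')(G) = Pow(Add(4, G), Rational(1, 2)) (Function('V')(G) = Pow(Add(G, 4), Rational(1, 2)) = Pow(Add(4, G), Rational(1, 2)))
Add(g, Mul(-1, Function('V')(Function('r')(-5)))) = Add(2589, Mul(-1, Pow(Add(4, Rational(-1, 4)), Rational(1, 2)))) = Add(2589, Mul(-1, Pow(Rational(15, 4), Rational(1, 2)))) = Add(2589, Mul(-1, Mul(Rational(1, 2), Pow(15, Rational(1, 2))))) = Add(2589, Mul(Rational(-1, 2), Pow(15, Rational(1, 2))))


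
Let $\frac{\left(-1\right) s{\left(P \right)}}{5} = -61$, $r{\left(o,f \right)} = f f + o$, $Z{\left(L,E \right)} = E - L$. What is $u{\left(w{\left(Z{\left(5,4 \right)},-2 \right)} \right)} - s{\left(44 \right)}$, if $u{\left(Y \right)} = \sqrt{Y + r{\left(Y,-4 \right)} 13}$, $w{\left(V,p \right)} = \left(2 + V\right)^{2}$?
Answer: $-305 + \sqrt{222} \approx -290.1$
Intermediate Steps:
$r{\left(o,f \right)} = o + f^{2}$ ($r{\left(o,f \right)} = f^{2} + o = o + f^{2}$)
$s{\left(P \right)} = 305$ ($s{\left(P \right)} = \left(-5\right) \left(-61\right) = 305$)
$u{\left(Y \right)} = \sqrt{208 + 14 Y}$ ($u{\left(Y \right)} = \sqrt{Y + \left(Y + \left(-4\right)^{2}\right) 13} = \sqrt{Y + \left(Y + 16\right) 13} = \sqrt{Y + \left(16 + Y\right) 13} = \sqrt{Y + \left(208 + 13 Y\right)} = \sqrt{208 + 14 Y}$)
$u{\left(w{\left(Z{\left(5,4 \right)},-2 \right)} \right)} - s{\left(44 \right)} = \sqrt{208 + 14 \left(2 + \left(4 - 5\right)\right)^{2}} - 305 = \sqrt{208 + 14 \left(2 - 1\right)^{2}} - 305 = \sqrt{208 + 14 \cdot 1^{2}} - 305 = \sqrt{208 + 14 \cdot 1} - 305 = \sqrt{208 + 14} - 305 = \sqrt{222} - 305 = -305 + \sqrt{222}$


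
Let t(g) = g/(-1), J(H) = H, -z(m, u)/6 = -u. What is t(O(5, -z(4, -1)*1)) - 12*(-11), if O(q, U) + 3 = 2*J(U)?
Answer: 123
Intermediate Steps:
z(m, u) = 6*u (z(m, u) = -(-6)*u = 6*u)
O(q, U) = -3 + 2*U
t(g) = -g (t(g) = g*(-1) = -g)
t(O(5, -z(4, -1)*1)) - 12*(-11) = -(-3 + 2*(-6*(-1)*1)) - 12*(-11) = -(-3 + 2*(-1*(-6)*1)) + 132 = -(-3 + 2*(6*1)) + 132 = -(-3 + 2*6) + 132 = -(-3 + 12) + 132 = -1*9 + 132 = -9 + 132 = 123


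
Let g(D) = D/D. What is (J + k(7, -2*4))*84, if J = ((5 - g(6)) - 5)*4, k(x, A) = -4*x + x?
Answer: -2100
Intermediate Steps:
k(x, A) = -3*x
g(D) = 1
J = -4 (J = ((5 - 1*1) - 5)*4 = ((5 - 1) - 5)*4 = (4 - 5)*4 = -1*4 = -4)
(J + k(7, -2*4))*84 = (-4 - 3*7)*84 = (-4 - 21)*84 = -25*84 = -2100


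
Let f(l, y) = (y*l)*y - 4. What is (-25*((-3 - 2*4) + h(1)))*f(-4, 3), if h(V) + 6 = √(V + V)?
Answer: -17000 + 1000*√2 ≈ -15586.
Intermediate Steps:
f(l, y) = -4 + l*y² (f(l, y) = (l*y)*y - 4 = l*y² - 4 = -4 + l*y²)
h(V) = -6 + √2*√V (h(V) = -6 + √(V + V) = -6 + √(2*V) = -6 + √2*√V)
(-25*((-3 - 2*4) + h(1)))*f(-4, 3) = (-25*((-3 - 2*4) + (-6 + √2*√1)))*(-4 - 4*3²) = (-25*((-3 - 8) + (-6 + √2*1)))*(-4 - 4*9) = (-25*(-11 + (-6 + √2)))*(-4 - 36) = -25*(-17 + √2)*(-40) = (425 - 25*√2)*(-40) = -17000 + 1000*√2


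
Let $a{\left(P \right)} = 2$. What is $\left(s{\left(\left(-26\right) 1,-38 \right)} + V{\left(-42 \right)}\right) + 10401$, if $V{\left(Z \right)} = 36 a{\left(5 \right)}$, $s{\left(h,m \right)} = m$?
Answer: $10435$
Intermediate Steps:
$V{\left(Z \right)} = 72$ ($V{\left(Z \right)} = 36 \cdot 2 = 72$)
$\left(s{\left(\left(-26\right) 1,-38 \right)} + V{\left(-42 \right)}\right) + 10401 = \left(-38 + 72\right) + 10401 = 34 + 10401 = 10435$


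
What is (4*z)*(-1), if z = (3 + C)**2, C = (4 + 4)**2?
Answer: -17956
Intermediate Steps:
C = 64 (C = 8**2 = 64)
z = 4489 (z = (3 + 64)**2 = 67**2 = 4489)
(4*z)*(-1) = (4*4489)*(-1) = 17956*(-1) = -17956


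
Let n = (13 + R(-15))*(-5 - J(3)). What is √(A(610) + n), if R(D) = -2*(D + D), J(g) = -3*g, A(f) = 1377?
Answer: √1669 ≈ 40.853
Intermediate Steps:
R(D) = -4*D
n = 292 (n = (13 - 4*(-15))*(-5 - (-3)*3) = (13 + 60)*(-5 - 1*(-9)) = 73*(-5 + 9) = 73*4 = 292)
√(A(610) + n) = √(1377 + 292) = √1669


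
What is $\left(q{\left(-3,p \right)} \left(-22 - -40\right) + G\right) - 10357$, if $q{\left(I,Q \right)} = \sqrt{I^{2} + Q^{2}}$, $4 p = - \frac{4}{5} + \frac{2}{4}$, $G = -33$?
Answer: $-10390 + \frac{27 \sqrt{1601}}{20} \approx -10336.0$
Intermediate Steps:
$p = - \frac{3}{40}$ ($p = \frac{- \frac{4}{5} + \frac{2}{4}}{4} = \frac{\left(-4\right) \frac{1}{5} + 2 \cdot \frac{1}{4}}{4} = \frac{- \frac{4}{5} + \frac{1}{2}}{4} = \frac{1}{4} \left(- \frac{3}{10}\right) = - \frac{3}{40} \approx -0.075$)
$\left(q{\left(-3,p \right)} \left(-22 - -40\right) + G\right) - 10357 = \left(\sqrt{\left(-3\right)^{2} + \left(- \frac{3}{40}\right)^{2}} \left(-22 - -40\right) - 33\right) - 10357 = \left(\sqrt{9 + \frac{9}{1600}} \left(-22 + 40\right) - 33\right) - 10357 = \left(\sqrt{\frac{14409}{1600}} \cdot 18 - 33\right) - 10357 = \left(\frac{3 \sqrt{1601}}{40} \cdot 18 - 33\right) - 10357 = \left(\frac{27 \sqrt{1601}}{20} - 33\right) - 10357 = \left(-33 + \frac{27 \sqrt{1601}}{20}\right) - 10357 = -10390 + \frac{27 \sqrt{1601}}{20}$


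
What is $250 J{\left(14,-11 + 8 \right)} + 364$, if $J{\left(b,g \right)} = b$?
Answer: $3864$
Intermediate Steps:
$250 J{\left(14,-11 + 8 \right)} + 364 = 250 \cdot 14 + 364 = 3500 + 364 = 3864$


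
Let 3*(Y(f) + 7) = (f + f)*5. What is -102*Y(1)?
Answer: 374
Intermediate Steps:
Y(f) = -7 + 10*f/3 (Y(f) = -7 + ((f + f)*5)/3 = -7 + ((2*f)*5)/3 = -7 + (10*f)/3 = -7 + 10*f/3)
-102*Y(1) = -102*(-7 + (10/3)*1) = -102*(-7 + 10/3) = -102*(-11/3) = 374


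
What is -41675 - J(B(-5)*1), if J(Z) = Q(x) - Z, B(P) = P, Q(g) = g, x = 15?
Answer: -41695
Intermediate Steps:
J(Z) = 15 - Z
-41675 - J(B(-5)*1) = -41675 - (15 - (-5)) = -41675 - (15 - 1*(-5)) = -41675 - (15 + 5) = -41675 - 1*20 = -41675 - 20 = -41695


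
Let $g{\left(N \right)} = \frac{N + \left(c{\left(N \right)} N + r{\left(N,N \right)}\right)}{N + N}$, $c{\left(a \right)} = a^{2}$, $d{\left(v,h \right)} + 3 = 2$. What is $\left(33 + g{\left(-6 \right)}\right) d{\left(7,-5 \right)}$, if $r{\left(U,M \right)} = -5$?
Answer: $- \frac{623}{12} \approx -51.917$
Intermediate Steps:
$d{\left(v,h \right)} = -1$ ($d{\left(v,h \right)} = -3 + 2 = -1$)
$g{\left(N \right)} = \frac{-5 + N + N^{3}}{2 N}$ ($g{\left(N \right)} = \frac{N + \left(N^{2} N - 5\right)}{N + N} = \frac{N + \left(N^{3} - 5\right)}{2 N} = \left(N + \left(-5 + N^{3}\right)\right) \frac{1}{2 N} = \left(-5 + N + N^{3}\right) \frac{1}{2 N} = \frac{-5 + N + N^{3}}{2 N}$)
$\left(33 + g{\left(-6 \right)}\right) d{\left(7,-5 \right)} = \left(33 + \frac{-5 - 6 + \left(-6\right)^{3}}{2 \left(-6\right)}\right) \left(-1\right) = \left(33 + \frac{1}{2} \left(- \frac{1}{6}\right) \left(-5 - 6 - 216\right)\right) \left(-1\right) = \left(33 + \frac{1}{2} \left(- \frac{1}{6}\right) \left(-227\right)\right) \left(-1\right) = \left(33 + \frac{227}{12}\right) \left(-1\right) = \frac{623}{12} \left(-1\right) = - \frac{623}{12}$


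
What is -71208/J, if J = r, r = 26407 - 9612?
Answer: -71208/16795 ≈ -4.2398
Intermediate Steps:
r = 16795
J = 16795
-71208/J = -71208/16795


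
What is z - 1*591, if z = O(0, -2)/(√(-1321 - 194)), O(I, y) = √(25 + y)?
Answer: -591 - I*√34845/1515 ≈ -591.0 - 0.12321*I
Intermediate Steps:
z = -I*√34845/1515 (z = √(25 - 2)/(√(-1321 - 194)) = √23/(√(-1515)) = √23/((I*√1515)) = √23*(-I*√1515/1515) = -I*√34845/1515 ≈ -0.12321*I)
z - 1*591 = -I*√34845/1515 - 1*591 = -I*√34845/1515 - 591 = -591 - I*√34845/1515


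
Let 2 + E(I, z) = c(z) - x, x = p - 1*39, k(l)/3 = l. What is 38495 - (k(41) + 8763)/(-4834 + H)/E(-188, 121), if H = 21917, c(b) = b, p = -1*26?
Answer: 60500123377/1571636 ≈ 38495.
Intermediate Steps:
p = -26
k(l) = 3*l
x = -65 (x = -26 - 1*39 = -26 - 39 = -65)
E(I, z) = 63 + z (E(I, z) = -2 + (z - 1*(-65)) = -2 + (z + 65) = -2 + (65 + z) = 63 + z)
38495 - (k(41) + 8763)/(-4834 + H)/E(-188, 121) = 38495 - (3*41 + 8763)/(-4834 + 21917)/(63 + 121) = 38495 - (123 + 8763)/17083/184 = 38495 - 8886*(1/17083)/184 = 38495 - 8886/(17083*184) = 38495 - 1*4443/1571636 = 38495 - 4443/1571636 = 60500123377/1571636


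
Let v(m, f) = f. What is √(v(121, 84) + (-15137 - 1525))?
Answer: 3*I*√1842 ≈ 128.76*I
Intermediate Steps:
√(v(121, 84) + (-15137 - 1525)) = √(84 + (-15137 - 1525)) = √(84 - 16662) = √(-16578) = 3*I*√1842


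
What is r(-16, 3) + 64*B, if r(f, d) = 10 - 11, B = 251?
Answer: 16063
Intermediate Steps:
r(f, d) = -1
r(-16, 3) + 64*B = -1 + 64*251 = -1 + 16064 = 16063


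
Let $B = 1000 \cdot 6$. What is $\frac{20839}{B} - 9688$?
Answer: $- \frac{58107161}{6000} \approx -9684.5$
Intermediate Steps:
$B = 6000$
$\frac{20839}{B} - 9688 = \frac{20839}{6000} - 9688 = - \frac{58107161}{6000}$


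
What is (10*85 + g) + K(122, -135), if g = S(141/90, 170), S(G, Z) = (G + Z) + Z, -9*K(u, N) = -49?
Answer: 107731/90 ≈ 1197.0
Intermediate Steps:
K(u, N) = 49/9 (K(u, N) = -⅑*(-49) = 49/9)
S(G, Z) = G + 2*Z
g = 10247/30 (g = 141/90 + 2*170 = 141*(1/90) + 340 = 47/30 + 340 = 10247/30 ≈ 341.57)
(10*85 + g) + K(122, -135) = (10*85 + 10247/30) + 49/9 = (850 + 10247/30) + 49/9 = 35747/30 + 49/9 = 107731/90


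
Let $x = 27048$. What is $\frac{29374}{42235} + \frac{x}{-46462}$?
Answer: $\frac{111201254}{981161285} \approx 0.11334$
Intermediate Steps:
$\frac{29374}{42235} + \frac{x}{-46462} = \frac{29374}{42235} + \frac{27048}{-46462} = 29374 \cdot \frac{1}{42235} + 27048 \left(- \frac{1}{46462}\right) = \frac{29374}{42235} - \frac{13524}{23231} = \frac{111201254}{981161285}$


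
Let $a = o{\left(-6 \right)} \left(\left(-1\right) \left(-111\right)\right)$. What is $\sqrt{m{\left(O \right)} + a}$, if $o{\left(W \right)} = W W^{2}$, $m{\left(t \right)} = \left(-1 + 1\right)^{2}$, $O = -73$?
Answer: $18 i \sqrt{74} \approx 154.84 i$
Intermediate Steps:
$m{\left(t \right)} = 0$ ($m{\left(t \right)} = 0^{2} = 0$)
$o{\left(W \right)} = W^{3}$
$a = -23976$ ($a = \left(-6\right)^{3} \left(\left(-1\right) \left(-111\right)\right) = \left(-216\right) 111 = -23976$)
$\sqrt{m{\left(O \right)} + a} = \sqrt{0 - 23976} = \sqrt{-23976} = 18 i \sqrt{74}$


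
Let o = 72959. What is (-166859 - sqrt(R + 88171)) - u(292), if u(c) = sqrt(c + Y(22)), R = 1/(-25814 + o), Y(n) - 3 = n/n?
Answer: -166859 - 2*sqrt(74) - 2*sqrt(48993340893105)/47145 ≈ -1.6717e+5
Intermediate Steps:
Y(n) = 4 (Y(n) = 3 + n/n = 3 + 1 = 4)
R = 1/47145 (R = 1/(-25814 + 72959) = 1/47145 ≈ 2.1211e-5)
u(c) = sqrt(4 + c) (u(c) = sqrt(c + 4) = sqrt(4 + c))
(-166859 - sqrt(R + 88171)) - u(292) = (-166859 - sqrt(1/47145 + 88171)) - sqrt(4 + 292) = (-166859 - sqrt(4156821796/47145)) - sqrt(296) = (-166859 - 2*sqrt(48993340893105)/47145) - 2*sqrt(74) = -166859 - 2*sqrt(74) - 2*sqrt(48993340893105)/47145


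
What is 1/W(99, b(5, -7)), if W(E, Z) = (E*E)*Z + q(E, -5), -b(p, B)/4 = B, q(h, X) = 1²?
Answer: 1/274429 ≈ 3.6439e-6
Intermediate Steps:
q(h, X) = 1
b(p, B) = -4*B
W(E, Z) = 1 + Z*E² (W(E, Z) = (E*E)*Z + 1 = E²*Z + 1 = Z*E² + 1 = 1 + Z*E²)
1/W(99, b(5, -7)) = 1/(1 - 4*(-7)*99²) = 1/(1 + 28*9801) = 1/(1 + 274428) = 1/274429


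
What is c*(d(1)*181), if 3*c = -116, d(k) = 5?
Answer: -104980/3 ≈ -34993.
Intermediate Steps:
c = -116/3 (c = (⅓)*(-116) = -116/3 ≈ -38.667)
c*(d(1)*181) = -580*181/3 = -116/3*905 = -104980/3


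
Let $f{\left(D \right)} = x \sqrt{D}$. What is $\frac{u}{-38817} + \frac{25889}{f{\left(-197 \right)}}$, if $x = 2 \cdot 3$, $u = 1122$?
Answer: $- \frac{374}{12939} - \frac{25889 i \sqrt{197}}{1182} \approx -0.028905 - 307.42 i$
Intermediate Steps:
$x = 6$
$f{\left(D \right)} = 6 \sqrt{D}$
$\frac{u}{-38817} + \frac{25889}{f{\left(-197 \right)}} = \frac{1122}{-38817} + \frac{25889}{6 \sqrt{-197}} = 1122 \left(- \frac{1}{38817}\right) + \frac{25889}{6 i \sqrt{197}} = - \frac{374}{12939} + \frac{25889}{6 i \sqrt{197}} = - \frac{374}{12939} + 25889 \left(- \frac{i \sqrt{197}}{1182}\right) = - \frac{374}{12939} - \frac{25889 i \sqrt{197}}{1182}$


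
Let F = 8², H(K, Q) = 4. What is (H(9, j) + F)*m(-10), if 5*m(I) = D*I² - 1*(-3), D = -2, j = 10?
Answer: -13396/5 ≈ -2679.2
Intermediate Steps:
m(I) = ⅗ - 2*I²/5 (m(I) = (-2*I² - 1*(-3))/5 = (-2*I² + 3)/5 = (3 - 2*I²)/5 = ⅗ - 2*I²/5)
F = 64
(H(9, j) + F)*m(-10) = (4 + 64)*(⅗ - ⅖*(-10)²) = 68*(⅗ - ⅖*100) = 68*(⅗ - 40) = 68*(-197/5) = -13396/5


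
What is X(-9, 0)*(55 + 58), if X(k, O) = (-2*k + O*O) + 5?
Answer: 2599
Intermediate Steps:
X(k, O) = 5 + O² - 2*k (X(k, O) = (-2*k + O²) + 5 = (O² - 2*k) + 5 = 5 + O² - 2*k)
X(-9, 0)*(55 + 58) = (5 + 0² - 2*(-9))*(55 + 58) = (5 + 0 + 18)*113 = 23*113 = 2599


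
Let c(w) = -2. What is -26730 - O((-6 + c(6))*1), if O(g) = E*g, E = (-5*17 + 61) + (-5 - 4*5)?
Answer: -27122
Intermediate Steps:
E = -49 (E = (-85 + 61) + (-5 - 20) = -24 - 25 = -49)
O(g) = -49*g
-26730 - O((-6 + c(6))*1) = -26730 - (-49)*(-6 - 2)*1 = -26730 - (-49)*(-8*1) = -26730 - (-49)*(-8) = -26730 - 1*392 = -26730 - 392 = -27122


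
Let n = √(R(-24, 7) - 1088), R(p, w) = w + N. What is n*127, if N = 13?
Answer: 254*I*√267 ≈ 4150.4*I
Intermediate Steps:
R(p, w) = 13 + w (R(p, w) = w + 13 = 13 + w)
n = 2*I*√267 (n = √((13 + 7) - 1088) = √(20 - 1088) = √(-1068) = 2*I*√267 ≈ 32.68*I)
n*127 = (2*I*√267)*127 = 254*I*√267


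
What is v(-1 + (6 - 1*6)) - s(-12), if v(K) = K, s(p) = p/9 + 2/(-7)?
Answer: 13/21 ≈ 0.61905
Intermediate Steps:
s(p) = -2/7 + p/9 (s(p) = p*(⅑) + 2*(-⅐) = p/9 - 2/7 = -2/7 + p/9)
v(-1 + (6 - 1*6)) - s(-12) = (-1 + (6 - 1*6)) - (-2/7 + (⅑)*(-12)) = (-1 + (6 - 6)) - (-2/7 - 4/3) = (-1 + 0) - 1*(-34/21) = -1 + 34/21 = 13/21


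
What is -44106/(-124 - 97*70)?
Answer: 22053/3457 ≈ 6.3792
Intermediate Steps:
-44106/(-124 - 97*70) = -44106/(-124 - 6790) = -44106/(-6914) = -44106*(-1/6914) = 22053/3457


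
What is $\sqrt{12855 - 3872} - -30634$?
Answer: $30634 + \sqrt{8983} \approx 30729.0$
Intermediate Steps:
$\sqrt{12855 - 3872} - -30634 = \sqrt{8983} + 30634 = 30634 + \sqrt{8983}$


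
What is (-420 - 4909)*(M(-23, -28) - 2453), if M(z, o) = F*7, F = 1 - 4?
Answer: 13183946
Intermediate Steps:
F = -3
M(z, o) = -21 (M(z, o) = -3*7 = -21)
(-420 - 4909)*(M(-23, -28) - 2453) = (-420 - 4909)*(-21 - 2453) = -5329*(-2474) = 13183946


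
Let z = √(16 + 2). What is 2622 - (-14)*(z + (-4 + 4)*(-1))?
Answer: 2622 + 42*√2 ≈ 2681.4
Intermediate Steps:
z = 3*√2 (z = √18 = 3*√2 ≈ 4.2426)
2622 - (-14)*(z + (-4 + 4)*(-1)) = 2622 - (-14)*(3*√2 + (-4 + 4)*(-1)) = 2622 - (-14)*(3*√2 + 0*(-1)) = 2622 - (-14)*(3*√2 + 0) = 2622 - (-14)*3*√2 = 2622 - (-42)*√2 = 2622 + 42*√2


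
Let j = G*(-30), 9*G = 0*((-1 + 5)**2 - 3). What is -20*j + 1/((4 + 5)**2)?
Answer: 1/81 ≈ 0.012346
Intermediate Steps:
G = 0 (G = (0*((-1 + 5)**2 - 3))/9 = (0*(4**2 - 3))/9 = (0*(16 - 3))/9 = (0*13)/9 = (1/9)*0 = 0)
j = 0 (j = 0*(-30) = 0)
-20*j + 1/((4 + 5)**2) = -20*0 + 1/((4 + 5)**2) = 0 + 1/(9**2) = 0 + 1/81 = 1/81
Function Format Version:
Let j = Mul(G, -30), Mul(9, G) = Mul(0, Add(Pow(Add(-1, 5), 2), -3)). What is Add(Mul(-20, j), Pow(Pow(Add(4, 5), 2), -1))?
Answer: Rational(1, 81) ≈ 0.012346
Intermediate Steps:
G = 0 (G = Mul(Rational(1, 9), Mul(0, Add(Pow(Add(-1, 5), 2), -3))) = Mul(Rational(1, 9), Mul(0, Add(Pow(4, 2), -3))) = Mul(Rational(1, 9), Mul(0, Add(16, -3))) = Mul(Rational(1, 9), Mul(0, 13)) = Mul(Rational(1, 9), 0) = 0)
j = 0 (j = Mul(0, -30) = 0)
Add(Mul(-20, j), Pow(Pow(Add(4, 5), 2), -1)) = Add(Mul(-20, 0), Pow(Pow(Add(4, 5), 2), -1)) = Add(0, Pow(Pow(9, 2), -1)) = Add(0, Pow(81, -1)) = Add(0, Rational(1, 81)) = Rational(1, 81)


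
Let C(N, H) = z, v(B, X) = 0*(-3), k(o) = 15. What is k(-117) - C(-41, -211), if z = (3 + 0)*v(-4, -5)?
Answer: 15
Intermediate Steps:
v(B, X) = 0
z = 0 (z = (3 + 0)*0 = 3*0 = 0)
C(N, H) = 0
k(-117) - C(-41, -211) = 15 - 1*0 = 15 + 0 = 15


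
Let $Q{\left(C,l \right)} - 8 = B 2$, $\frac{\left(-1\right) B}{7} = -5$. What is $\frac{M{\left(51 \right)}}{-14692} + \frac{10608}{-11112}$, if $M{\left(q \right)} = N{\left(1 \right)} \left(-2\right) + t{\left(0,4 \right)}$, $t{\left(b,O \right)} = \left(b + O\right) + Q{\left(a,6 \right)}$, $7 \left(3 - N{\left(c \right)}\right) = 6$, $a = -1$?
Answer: $- \frac{11427230}{11904193} \approx -0.95993$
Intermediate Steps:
$B = 35$ ($B = \left(-7\right) \left(-5\right) = 35$)
$N{\left(c \right)} = \frac{15}{7}$ ($N{\left(c \right)} = 3 - \frac{6}{7} = \frac{15}{7}$)
$Q{\left(C,l \right)} = 78$ ($Q{\left(C,l \right)} = 8 + 35 \cdot 2 = 8 + 70 = 78$)
$t{\left(b,O \right)} = 78 + O + b$ ($t{\left(b,O \right)} = \left(b + O\right) + 78 = \left(O + b\right) + 78 = 78 + O + b$)
$M{\left(q \right)} = \frac{544}{7}$ ($M{\left(q \right)} = \frac{15}{7} \left(-2\right) + \left(78 + 4 + 0\right) = - \frac{30}{7} + 82 = \frac{544}{7}$)
$\frac{M{\left(51 \right)}}{-14692} + \frac{10608}{-11112} = \frac{544}{7 \left(-14692\right)} + \frac{10608}{-11112} = \frac{544}{7} \left(- \frac{1}{14692}\right) + 10608 \left(- \frac{1}{11112}\right) = - \frac{136}{25711} - \frac{442}{463} = - \frac{11427230}{11904193}$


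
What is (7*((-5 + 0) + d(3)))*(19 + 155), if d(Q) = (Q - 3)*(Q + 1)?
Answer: -6090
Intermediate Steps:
d(Q) = (1 + Q)*(-3 + Q) (d(Q) = (-3 + Q)*(1 + Q) = (1 + Q)*(-3 + Q))
(7*((-5 + 0) + d(3)))*(19 + 155) = (7*((-5 + 0) + (-3 + 3² - 2*3)))*(19 + 155) = (7*(-5 + (-3 + 9 - 6)))*174 = (7*(-5 + 0))*174 = (7*(-5))*174 = -35*174 = -6090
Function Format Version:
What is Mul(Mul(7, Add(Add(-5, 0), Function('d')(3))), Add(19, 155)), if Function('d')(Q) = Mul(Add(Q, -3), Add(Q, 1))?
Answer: -6090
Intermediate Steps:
Function('d')(Q) = Mul(Add(1, Q), Add(-3, Q)) (Function('d')(Q) = Mul(Add(-3, Q), Add(1, Q)) = Mul(Add(1, Q), Add(-3, Q)))
Mul(Mul(7, Add(Add(-5, 0), Function('d')(3))), Add(19, 155)) = Mul(Mul(7, Add(Add(-5, 0), Add(-3, Pow(3, 2), Mul(-2, 3)))), Add(19, 155)) = Mul(Mul(7, Add(-5, Add(-3, 9, -6))), 174) = Mul(Mul(7, Add(-5, 0)), 174) = Mul(Mul(7, -5), 174) = Mul(-35, 174) = -6090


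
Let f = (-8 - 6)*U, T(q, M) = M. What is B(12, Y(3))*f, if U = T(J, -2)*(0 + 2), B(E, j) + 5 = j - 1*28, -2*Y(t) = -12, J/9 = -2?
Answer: -1512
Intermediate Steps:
J = -18 (J = 9*(-2) = -18)
Y(t) = 6 (Y(t) = -½*(-12) = 6)
B(E, j) = -33 + j (B(E, j) = -5 + (j - 1*28) = -5 + (j - 28) = -5 + (-28 + j) = -33 + j)
U = -4 (U = -2*(0 + 2) = -2*2 = -4)
f = 56 (f = (-8 - 6)*(-4) = -14*(-4) = 56)
B(12, Y(3))*f = (-33 + 6)*56 = -27*56 = -1512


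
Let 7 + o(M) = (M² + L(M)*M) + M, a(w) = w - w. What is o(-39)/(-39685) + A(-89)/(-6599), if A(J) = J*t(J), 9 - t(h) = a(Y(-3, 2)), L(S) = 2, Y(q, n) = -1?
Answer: 22568882/261881315 ≈ 0.086180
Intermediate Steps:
a(w) = 0
t(h) = 9 (t(h) = 9 - 1*0 = 9 + 0 = 9)
o(M) = -7 + M² + 3*M (o(M) = -7 + ((M² + 2*M) + M) = -7 + (M² + 3*M) = -7 + M² + 3*M)
A(J) = 9*J (A(J) = J*9 = 9*J)
o(-39)/(-39685) + A(-89)/(-6599) = (-7 + (-39)² + 3*(-39))/(-39685) + (9*(-89))/(-6599) = (-7 + 1521 - 117)*(-1/39685) - 801*(-1/6599) = 1397*(-1/39685) + 801/6599 = -1397/39685 + 801/6599 = 22568882/261881315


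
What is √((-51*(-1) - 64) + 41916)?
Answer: √41903 ≈ 204.70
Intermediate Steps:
√((-51*(-1) - 64) + 41916) = √((51 - 64) + 41916) = √(-13 + 41916) = √41903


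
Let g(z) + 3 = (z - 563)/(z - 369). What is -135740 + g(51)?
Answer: -21582881/159 ≈ -1.3574e+5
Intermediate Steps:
g(z) = -3 + (-563 + z)/(-369 + z) (g(z) = -3 + (z - 563)/(z - 369) = -3 + (-563 + z)/(-369 + z))
-135740 + g(51) = -135740 + 2*(272 - 1*51)/(-369 + 51) = -135740 + 2*(272 - 51)/(-318) = -135740 + 2*(-1/318)*221 = -135740 - 221/159 = -21582881/159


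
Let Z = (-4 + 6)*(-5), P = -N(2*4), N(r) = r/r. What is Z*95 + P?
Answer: -951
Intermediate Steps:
N(r) = 1
P = -1 (P = -1*1 = -1)
Z = -10 (Z = 2*(-5) = -10)
Z*95 + P = -10*95 - 1 = -950 - 1 = -951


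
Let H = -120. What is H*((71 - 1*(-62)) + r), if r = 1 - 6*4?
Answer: -13200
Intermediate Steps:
r = -23 (r = 1 - 24 = -23)
H*((71 - 1*(-62)) + r) = -120*((71 - 1*(-62)) - 23) = -120*((71 + 62) - 23) = -120*(133 - 23) = -120*110 = -13200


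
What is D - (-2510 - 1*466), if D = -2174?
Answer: 802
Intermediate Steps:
D - (-2510 - 1*466) = -2174 - (-2510 - 1*466) = -2174 - (-2510 - 466) = -2174 - 1*(-2976) = -2174 + 2976 = 802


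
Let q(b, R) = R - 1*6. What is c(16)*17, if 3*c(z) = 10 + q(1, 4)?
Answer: 136/3 ≈ 45.333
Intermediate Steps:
q(b, R) = -6 + R (q(b, R) = R - 6 = -6 + R)
c(z) = 8/3 (c(z) = (10 + (-6 + 4))/3 = (10 - 2)/3 = (⅓)*8 = 8/3)
c(16)*17 = (8/3)*17 = 136/3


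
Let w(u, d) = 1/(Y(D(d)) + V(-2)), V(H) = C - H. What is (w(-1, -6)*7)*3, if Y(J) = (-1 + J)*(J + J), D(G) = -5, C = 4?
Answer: 7/22 ≈ 0.31818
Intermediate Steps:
V(H) = 4 - H
Y(J) = 2*J*(-1 + J) (Y(J) = (-1 + J)*(2*J) = 2*J*(-1 + J))
w(u, d) = 1/66 (w(u, d) = 1/(2*(-5)*(-1 - 5) + (4 - 1*(-2))) = 1/(2*(-5)*(-6) + (4 + 2)) = 1/(60 + 6) = 1/66)
(w(-1, -6)*7)*3 = ((1/66)*7)*3 = (7/66)*3 = 7/22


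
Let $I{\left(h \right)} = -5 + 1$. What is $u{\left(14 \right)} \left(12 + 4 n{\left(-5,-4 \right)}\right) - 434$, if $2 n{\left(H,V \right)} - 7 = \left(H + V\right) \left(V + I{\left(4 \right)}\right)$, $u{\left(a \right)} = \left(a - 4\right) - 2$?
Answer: $926$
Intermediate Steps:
$u{\left(a \right)} = -6 + a$ ($u{\left(a \right)} = \left(-4 + a\right) - 2 = -6 + a$)
$I{\left(h \right)} = -4$
$n{\left(H,V \right)} = \frac{7}{2} + \frac{\left(-4 + V\right) \left(H + V\right)}{2}$ ($n{\left(H,V \right)} = \frac{7}{2} + \frac{\left(H + V\right) \left(V - 4\right)}{2} = \frac{7}{2} + \frac{\left(H + V\right) \left(-4 + V\right)}{2} = \frac{7}{2} + \frac{\left(-4 + V\right) \left(H + V\right)}{2}$)
$u{\left(14 \right)} \left(12 + 4 n{\left(-5,-4 \right)}\right) - 434 = \left(-6 + 14\right) \left(12 + 4 \left(\frac{7}{2} + \frac{\left(-4\right)^{2}}{2} - -10 - -8 + \frac{1}{2} \left(-5\right) \left(-4\right)\right)\right) - 434 = 8 \left(12 + 4 \left(\frac{7}{2} + \frac{1}{2} \cdot 16 + 10 + 8 + 10\right)\right) - 434 = 8 \left(12 + 4 \left(\frac{7}{2} + 8 + 10 + 8 + 10\right)\right) - 434 = 8 \left(12 + 4 \cdot \frac{79}{2}\right) - 434 = 8 \left(12 + 158\right) - 434 = 8 \cdot 170 - 434 = 1360 - 434 = 926$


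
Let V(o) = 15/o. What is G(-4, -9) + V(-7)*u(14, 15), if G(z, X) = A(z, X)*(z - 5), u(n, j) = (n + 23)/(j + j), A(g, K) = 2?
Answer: -289/14 ≈ -20.643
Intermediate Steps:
u(n, j) = (23 + n)/(2*j) (u(n, j) = (23 + n)/((2*j)) = (23 + n)*(1/(2*j)) = (23 + n)/(2*j))
G(z, X) = -10 + 2*z (G(z, X) = 2*(z - 5) = 2*(-5 + z) = -10 + 2*z)
G(-4, -9) + V(-7)*u(14, 15) = (-10 + 2*(-4)) + (15/(-7))*((1/2)*(23 + 14)/15) = (-10 - 8) + (15*(-1/7))*((1/2)*(1/15)*37) = -18 - 15/7*37/30 = -18 - 37/14 = -289/14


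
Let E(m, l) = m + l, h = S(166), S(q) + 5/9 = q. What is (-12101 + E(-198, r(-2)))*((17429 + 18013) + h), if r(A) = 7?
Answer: -3939180364/9 ≈ -4.3769e+8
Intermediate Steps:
S(q) = -5/9 + q
h = 1489/9 (h = -5/9 + 166 = 1489/9 ≈ 165.44)
E(m, l) = l + m
(-12101 + E(-198, r(-2)))*((17429 + 18013) + h) = (-12101 + (7 - 198))*((17429 + 18013) + 1489/9) = (-12101 - 191)*(35442 + 1489/9) = -12292*320467/9 = -3939180364/9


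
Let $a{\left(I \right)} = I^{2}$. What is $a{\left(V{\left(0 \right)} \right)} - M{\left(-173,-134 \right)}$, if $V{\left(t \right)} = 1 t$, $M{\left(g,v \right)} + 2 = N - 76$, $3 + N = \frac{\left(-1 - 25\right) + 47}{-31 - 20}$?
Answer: $\frac{1384}{17} \approx 81.412$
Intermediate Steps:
$N = - \frac{58}{17}$ ($N = -3 + \frac{\left(-1 - 25\right) + 47}{-31 - 20} = -3 + \frac{\left(-1 - 25\right) + 47}{-51} = -3 + \left(-26 + 47\right) \left(- \frac{1}{51}\right) = -3 + 21 \left(- \frac{1}{51}\right) = -3 - \frac{7}{17} = - \frac{58}{17} \approx -3.4118$)
$M{\left(g,v \right)} = - \frac{1384}{17}$ ($M{\left(g,v \right)} = -2 - \frac{1350}{17} = - \frac{1384}{17}$)
$V{\left(t \right)} = t$
$a{\left(V{\left(0 \right)} \right)} - M{\left(-173,-134 \right)} = 0^{2} - - \frac{1384}{17} = 0 + \frac{1384}{17} = \frac{1384}{17}$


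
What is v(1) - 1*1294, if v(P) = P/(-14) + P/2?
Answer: -9055/7 ≈ -1293.6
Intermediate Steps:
v(P) = 3*P/7 (v(P) = P*(-1/14) + P*(½) = -P/14 + P/2 = 3*P/7)
v(1) - 1*1294 = (3/7)*1 - 1*1294 = 3/7 - 1294 = -9055/7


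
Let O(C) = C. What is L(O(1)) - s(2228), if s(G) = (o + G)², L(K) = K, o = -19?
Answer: -4879680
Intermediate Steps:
s(G) = (-19 + G)²
L(O(1)) - s(2228) = 1 - (-19 + 2228)² = 1 - 1*2209² = 1 - 1*4879681 = 1 - 4879681 = -4879680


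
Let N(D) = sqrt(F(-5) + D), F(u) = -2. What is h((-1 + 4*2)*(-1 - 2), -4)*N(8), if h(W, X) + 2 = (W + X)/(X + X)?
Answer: 9*sqrt(6)/8 ≈ 2.7557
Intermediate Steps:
N(D) = sqrt(-2 + D)
h(W, X) = -2 + (W + X)/(2*X) (h(W, X) = -2 + (W + X)/(X + X) = -2 + (W + X)/((2*X)) = -2 + (W + X)*(1/(2*X)) = -2 + (W + X)/(2*X))
h((-1 + 4*2)*(-1 - 2), -4)*N(8) = ((1/2)*((-1 + 4*2)*(-1 - 2) - 3*(-4))/(-4))*sqrt(-2 + 8) = ((1/2)*(-1/4)*((-1 + 8)*(-3) + 12))*sqrt(6) = ((1/2)*(-1/4)*(7*(-3) + 12))*sqrt(6) = ((1/2)*(-1/4)*(-21 + 12))*sqrt(6) = ((1/2)*(-1/4)*(-9))*sqrt(6) = 9*sqrt(6)/8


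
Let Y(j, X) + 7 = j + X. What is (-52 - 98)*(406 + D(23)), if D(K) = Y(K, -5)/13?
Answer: -793350/13 ≈ -61027.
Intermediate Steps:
Y(j, X) = -7 + X + j (Y(j, X) = -7 + (j + X) = -7 + (X + j) = -7 + X + j)
D(K) = -12/13 + K/13 (D(K) = (-7 - 5 + K)/13 = (-12 + K)*(1/13) = -12/13 + K/13)
(-52 - 98)*(406 + D(23)) = (-52 - 98)*(406 + (-12/13 + (1/13)*23)) = -150*(406 + (-12/13 + 23/13)) = -150*(406 + 11/13) = -150*5289/13 = -793350/13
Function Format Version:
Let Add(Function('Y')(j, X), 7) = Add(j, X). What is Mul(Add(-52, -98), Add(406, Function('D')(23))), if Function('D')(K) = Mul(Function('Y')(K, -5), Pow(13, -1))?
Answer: Rational(-793350, 13) ≈ -61027.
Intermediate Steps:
Function('Y')(j, X) = Add(-7, X, j) (Function('Y')(j, X) = Add(-7, Add(j, X)) = Add(-7, Add(X, j)) = Add(-7, X, j))
Function('D')(K) = Add(Rational(-12, 13), Mul(Rational(1, 13), K)) (Function('D')(K) = Mul(Add(-7, -5, K), Pow(13, -1)) = Mul(Add(-12, K), Rational(1, 13)) = Add(Rational(-12, 13), Mul(Rational(1, 13), K)))
Mul(Add(-52, -98), Add(406, Function('D')(23))) = Mul(Add(-52, -98), Add(406, Add(Rational(-12, 13), Mul(Rational(1, 13), 23)))) = Mul(-150, Add(406, Add(Rational(-12, 13), Rational(23, 13)))) = Mul(-150, Add(406, Rational(11, 13))) = Mul(-150, Rational(5289, 13)) = Rational(-793350, 13)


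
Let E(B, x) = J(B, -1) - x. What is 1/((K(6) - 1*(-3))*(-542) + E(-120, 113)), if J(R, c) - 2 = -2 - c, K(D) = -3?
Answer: -1/112 ≈ -0.0089286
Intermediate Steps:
J(R, c) = -c (J(R, c) = 2 + (-2 - c) = -c)
E(B, x) = 1 - x (E(B, x) = -1*(-1) - x = 1 - x)
1/((K(6) - 1*(-3))*(-542) + E(-120, 113)) = 1/((-3 - 1*(-3))*(-542) + (1 - 1*113)) = 1/((-3 + 3)*(-542) + (1 - 113)) = 1/(0*(-542) - 112) = 1/(0 - 112) = 1/(-112) = -1/112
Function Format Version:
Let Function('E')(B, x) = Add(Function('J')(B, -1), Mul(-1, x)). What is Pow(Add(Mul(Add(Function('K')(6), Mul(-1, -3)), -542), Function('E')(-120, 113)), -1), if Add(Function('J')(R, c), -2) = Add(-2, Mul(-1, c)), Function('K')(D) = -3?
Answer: Rational(-1, 112) ≈ -0.0089286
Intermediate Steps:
Function('J')(R, c) = Mul(-1, c) (Function('J')(R, c) = Add(2, Add(-2, Mul(-1, c))) = Mul(-1, c))
Function('E')(B, x) = Add(1, Mul(-1, x)) (Function('E')(B, x) = Add(Mul(-1, -1), Mul(-1, x)) = Add(1, Mul(-1, x)))
Pow(Add(Mul(Add(Function('K')(6), Mul(-1, -3)), -542), Function('E')(-120, 113)), -1) = Pow(Add(Mul(Add(-3, Mul(-1, -3)), -542), Add(1, Mul(-1, 113))), -1) = Pow(Add(Mul(Add(-3, 3), -542), Add(1, -113)), -1) = Pow(Add(Mul(0, -542), -112), -1) = Pow(Add(0, -112), -1) = Pow(-112, -1) = Rational(-1, 112)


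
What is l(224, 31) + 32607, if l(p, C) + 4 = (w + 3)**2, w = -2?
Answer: 32604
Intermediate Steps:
l(p, C) = -3 (l(p, C) = -4 + (-2 + 3)**2 = -4 + 1**2 = -4 + 1 = -3)
l(224, 31) + 32607 = -3 + 32607 = 32604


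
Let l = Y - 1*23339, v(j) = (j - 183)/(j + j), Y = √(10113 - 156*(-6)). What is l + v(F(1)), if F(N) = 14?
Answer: -653661/28 + √11049 ≈ -23240.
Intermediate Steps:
Y = √11049 (Y = √(10113 + 936) = √11049 ≈ 105.11)
v(j) = (-183 + j)/(2*j) (v(j) = (-183 + j)/((2*j)) = (-183 + j)*(1/(2*j)) = (-183 + j)/(2*j))
l = -23339 + √11049 (l = √11049 - 1*23339 = √11049 - 23339 = -23339 + √11049 ≈ -23234.)
l + v(F(1)) = (-23339 + √11049) + (½)*(-183 + 14)/14 = (-23339 + √11049) + (½)*(1/14)*(-169) = (-23339 + √11049) - 169/28 = -653661/28 + √11049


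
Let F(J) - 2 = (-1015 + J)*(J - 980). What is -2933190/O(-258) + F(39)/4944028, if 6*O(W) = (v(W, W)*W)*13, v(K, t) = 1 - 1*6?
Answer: -111532357777/106296602 ≈ -1049.3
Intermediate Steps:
v(K, t) = -5 (v(K, t) = 1 - 6 = -5)
O(W) = -65*W/6 (O(W) = (-5*W*13)/6 = (-65*W)/6 = -65*W/6)
F(J) = 2 + (-1015 + J)*(-980 + J) (F(J) = 2 + (-1015 + J)*(J - 980) = 2 + (-1015 + J)*(-980 + J))
-2933190/O(-258) + F(39)/4944028 = -2933190/((-65/6*(-258))) + (994702 + 39² - 1995*39)/4944028 = -2933190/2795 + (994702 + 1521 - 77805)*(1/4944028) = -2933190*1/2795 + 918418*(1/4944028) = -45126/43 + 459209/2472014 = -111532357777/106296602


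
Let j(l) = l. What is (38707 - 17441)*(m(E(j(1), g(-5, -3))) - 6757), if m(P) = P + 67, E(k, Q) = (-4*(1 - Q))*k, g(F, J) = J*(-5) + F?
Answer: -141503964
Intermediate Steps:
g(F, J) = F - 5*J (g(F, J) = -5*J + F = F - 5*J)
E(k, Q) = k*(-4 + 4*Q) (E(k, Q) = (-4 + 4*Q)*k = k*(-4 + 4*Q))
m(P) = 67 + P
(38707 - 17441)*(m(E(j(1), g(-5, -3))) - 6757) = (38707 - 17441)*((67 + 4*1*(-1 + (-5 - 5*(-3)))) - 6757) = 21266*((67 + 4*1*(-1 + (-5 + 15))) - 6757) = 21266*((67 + 4*1*(-1 + 10)) - 6757) = 21266*((67 + 4*1*9) - 6757) = 21266*((67 + 36) - 6757) = 21266*(103 - 6757) = 21266*(-6654) = -141503964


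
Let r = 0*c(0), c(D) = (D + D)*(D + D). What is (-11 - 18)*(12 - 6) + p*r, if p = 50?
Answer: -174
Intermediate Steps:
c(D) = 4*D² (c(D) = (2*D)*(2*D) = 4*D²)
r = 0 (r = 0*(4*0²) = 0*(4*0) = 0*0 = 0)
(-11 - 18)*(12 - 6) + p*r = (-11 - 18)*(12 - 6) + 50*0 = -29*6 + 0 = -174 + 0 = -174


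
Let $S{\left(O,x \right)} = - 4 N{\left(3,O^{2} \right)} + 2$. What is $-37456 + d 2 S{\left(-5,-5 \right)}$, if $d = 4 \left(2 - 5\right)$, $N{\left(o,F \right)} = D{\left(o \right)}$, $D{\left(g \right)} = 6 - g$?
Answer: $-37216$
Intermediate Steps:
$N{\left(o,F \right)} = 6 - o$
$S{\left(O,x \right)} = -10$ ($S{\left(O,x \right)} = - 4 \left(6 - 3\right) + 2 = \left(-4\right) 3 + 2 = -12 + 2 = -10$)
$d = -12$ ($d = 4 \left(-3\right) = -12$)
$-37456 + d 2 S{\left(-5,-5 \right)} = -37456 + \left(-12\right) 2 \left(-10\right) = -37456 - -240 = -37456 + 240 = -37216$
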